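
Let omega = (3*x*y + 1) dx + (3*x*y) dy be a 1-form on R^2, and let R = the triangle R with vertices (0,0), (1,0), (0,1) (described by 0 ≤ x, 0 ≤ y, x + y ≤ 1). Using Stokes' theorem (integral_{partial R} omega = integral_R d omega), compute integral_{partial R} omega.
integral_(partial R) omega = 0

Stokes: integral_partial_R omega = integral_R d omega with d omega = (∂Q/∂x - ∂P/∂y) dx ∧ dy.
  ∂Q/∂x = 3*y
  ∂P/∂y = 3*x
  integrand = ∂Q/∂x - ∂P/∂y = -3*x + 3*y.
Integrating over R: integral_0^1 integral_0^{1-x} (-3*x + 3*y) dy dx = 0.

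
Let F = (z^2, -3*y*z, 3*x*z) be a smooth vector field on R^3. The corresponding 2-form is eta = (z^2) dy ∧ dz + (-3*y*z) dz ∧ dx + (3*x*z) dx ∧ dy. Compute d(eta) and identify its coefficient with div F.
d(eta) = (3*x - 3*z) dx ∧ dy ∧ dz; div F = 3*x - 3*z

For a 2-form in R^3 of the form above, applying d gives a 3-form with coefficient ∂P/∂x + ∂Q/∂y + ∂R/∂z:
  ∂P/∂x = 0
  ∂Q/∂y = -3*z
  ∂R/∂z = 3*x
Sum = 3*x - 3*z, which is exactly div F.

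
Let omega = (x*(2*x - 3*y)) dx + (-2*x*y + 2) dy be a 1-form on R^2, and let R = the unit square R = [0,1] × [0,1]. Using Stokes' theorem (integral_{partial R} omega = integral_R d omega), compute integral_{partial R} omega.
integral_(partial R) omega = 1/2

Stokes: integral_partial_R omega = integral_R d omega with d omega = (∂Q/∂x - ∂P/∂y) dx ∧ dy.
  ∂Q/∂x = -2*y
  ∂P/∂y = -3*x
  integrand = ∂Q/∂x - ∂P/∂y = 3*x - 2*y.
Integrating over R: integral_0^1 integral_0^1 (3*x - 2*y) dx dy = 1/2.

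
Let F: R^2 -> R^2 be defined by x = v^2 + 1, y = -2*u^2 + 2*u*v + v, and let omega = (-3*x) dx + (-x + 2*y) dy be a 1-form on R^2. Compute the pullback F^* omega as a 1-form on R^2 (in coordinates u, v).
F^* omega = (16*u^3 - 24*u^2*v + 12*u*v^2 - 8*u*v + 4*u - 2*v^3 + 4*v^2 - 2*v) du + (-8*u^3 + 8*u^2*v - 4*u^2 - 2*u*v^2 + 8*u*v - 2*u - 6*v^3 - v^2 - 4*v - 1) dv

Using F^*(f dg) = (f ∘ F) d(g ∘ F), substitute each coordinate x_i by F_i(u, v) in f_i, and replace dx_i by d F_i = (∂F_i/∂u) du + (∂F_i/∂v) dv.
  For the x component: f_1(F) = -3*v^2 - 3; d F_1 = (0) du + (2*v) dv
  For the y component: f_2(F) = -4*u^2 + 4*u*v - v^2 + 2*v - 1; d F_2 = (-4*u + 2*v) du + (2*u + 1) dv
Combining and collecting du, dv coefficients:
  coeff of du: 16*u^3 - 24*u^2*v + 12*u*v^2 - 8*u*v + 4*u - 2*v^3 + 4*v^2 - 2*v
  coeff of dv: -8*u^3 + 8*u^2*v - 4*u^2 - 2*u*v^2 + 8*u*v - 2*u - 6*v^3 - v^2 - 4*v - 1
F^* omega = (16*u^3 - 24*u^2*v + 12*u*v^2 - 8*u*v + 4*u - 2*v^3 + 4*v^2 - 2*v) du + (-8*u^3 + 8*u^2*v - 4*u^2 - 2*u*v^2 + 8*u*v - 2*u - 6*v^3 - v^2 - 4*v - 1) dv.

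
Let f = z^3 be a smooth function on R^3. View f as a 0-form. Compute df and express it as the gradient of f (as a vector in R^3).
df = (0) dx + (0) dy + (3*z^2) dz; grad f = (0, 0, 3*z^2)

For a 0-form f, d f = (∂f/∂x) dx + (∂f/∂y) dy + (∂f/∂z) dz. The components of the vector representation are exactly the entries of grad f in Cartesian coordinates:
  ∂f/∂x = 0
  ∂f/∂y = 0
  ∂f/∂z = 3*z^2.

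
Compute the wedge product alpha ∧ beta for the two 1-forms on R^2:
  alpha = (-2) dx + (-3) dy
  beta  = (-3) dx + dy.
alpha ∧ beta = (-11) dx ∧ dy

Distribute the wedge, using dx_i ∧ dx_j = -dx_j ∧ dx_i and dx_i ∧ dx_i = 0. For each pair (i, j) with i < j, the coefficient of dx_i ∧ dx_j in alpha ∧ beta is (alpha_i * beta_j - alpha_j * beta_i). Collecting: alpha ∧ beta = (-11) dx ∧ dy.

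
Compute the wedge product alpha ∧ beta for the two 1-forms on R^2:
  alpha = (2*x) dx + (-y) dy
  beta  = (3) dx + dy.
alpha ∧ beta = (2*x + 3*y) dx ∧ dy

Distribute the wedge, using dx_i ∧ dx_j = -dx_j ∧ dx_i and dx_i ∧ dx_i = 0. For each pair (i, j) with i < j, the coefficient of dx_i ∧ dx_j in alpha ∧ beta is (alpha_i * beta_j - alpha_j * beta_i). Collecting: alpha ∧ beta = (2*x + 3*y) dx ∧ dy.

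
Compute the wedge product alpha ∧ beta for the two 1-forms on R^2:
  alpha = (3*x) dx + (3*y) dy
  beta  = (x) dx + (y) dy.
alpha ∧ beta = 0

Distribute the wedge, using dx_i ∧ dx_j = -dx_j ∧ dx_i and dx_i ∧ dx_i = 0. For each pair (i, j) with i < j, the coefficient of dx_i ∧ dx_j in alpha ∧ beta is (alpha_i * beta_j - alpha_j * beta_i). Collecting: alpha ∧ beta = 0.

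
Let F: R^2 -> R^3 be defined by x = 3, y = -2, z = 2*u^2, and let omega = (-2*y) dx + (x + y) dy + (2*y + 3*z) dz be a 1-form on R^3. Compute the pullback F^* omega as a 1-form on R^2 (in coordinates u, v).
F^* omega = (24*u^3 - 16*u) du

Using F^*(f dg) = (f ∘ F) d(g ∘ F), substitute each coordinate x_i by F_i(u, v) in f_i, and replace dx_i by d F_i = (∂F_i/∂u) du + (∂F_i/∂v) dv.
  For the x component: f_1(F) = 4; d F_1 = (0) du + (0) dv
  For the y component: f_2(F) = 1; d F_2 = (0) du + (0) dv
  For the z component: f_3(F) = 6*u^2 - 4; d F_3 = (4*u) du + (0) dv
Combining and collecting du, dv coefficients:
  coeff of du: 24*u^3 - 16*u
  coeff of dv: 0
F^* omega = (24*u^3 - 16*u) du.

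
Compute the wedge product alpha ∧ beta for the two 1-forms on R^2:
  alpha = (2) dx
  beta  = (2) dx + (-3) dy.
alpha ∧ beta = (-6) dx ∧ dy

Distribute the wedge, using dx_i ∧ dx_j = -dx_j ∧ dx_i and dx_i ∧ dx_i = 0. For each pair (i, j) with i < j, the coefficient of dx_i ∧ dx_j in alpha ∧ beta is (alpha_i * beta_j - alpha_j * beta_i). Collecting: alpha ∧ beta = (-6) dx ∧ dy.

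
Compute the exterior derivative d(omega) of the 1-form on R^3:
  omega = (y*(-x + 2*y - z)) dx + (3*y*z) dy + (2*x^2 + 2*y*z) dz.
d(omega) = (x - 4*y + z) dx ∧ dy + (4*x + y) dx ∧ dz + (-3*y + 2*z) dy ∧ dz

For a 1-form omega = sum_i f_i dx_i, the exterior derivative is
  d(omega) = sum_{i < j} (∂f_j/∂x_i - ∂f_i/∂x_j) dx_i ∧ dx_j.
  coefficient of dx ∧ dy: ∂f_2/∂x - ∂f_1/∂y = ∂(3*y*z)/∂x - ∂(y*(-x + 2*y - z))/∂y = x - 4*y + z
  coefficient of dx ∧ dz: ∂f_3/∂x - ∂f_1/∂z = ∂(2*x^2 + 2*y*z)/∂x - ∂(y*(-x + 2*y - z))/∂z = 4*x + y
  coefficient of dy ∧ dz: ∂f_3/∂y - ∂f_2/∂z = ∂(2*x^2 + 2*y*z)/∂y - ∂(3*y*z)/∂z = -3*y + 2*z
Assembling: d(omega) = (x - 4*y + z) dx ∧ dy + (4*x + y) dx ∧ dz + (-3*y + 2*z) dy ∧ dz.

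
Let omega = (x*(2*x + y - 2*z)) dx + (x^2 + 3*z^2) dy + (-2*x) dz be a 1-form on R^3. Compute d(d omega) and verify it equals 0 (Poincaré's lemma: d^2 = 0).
d(d omega) = 0

Step 1: d omega = sum_{i<j} (∂f_j/∂x_i - ∂f_i/∂x_j) dx_i ∧ dx_j:
  coeff of dx ∧ dy: x
  coeff of dx ∧ dz: 2*x - 2
  coeff of dy ∧ dz: -6*z
Step 2: Apply d again to each 2-form coefficient. The only possible 3-form in R^3 is dx ∧ dy ∧ dz, with coefficient
  ∂(coeff of dy∧dz)/∂x - ∂(coeff of dx∧dz)/∂y + ∂(coeff of dx∧dy)/∂z
  = ∂/∂x (-6*z) - ∂/∂y (2*x - 2) + ∂/∂z (x).
Each of these terms simplifies to sums of mixed partials that cancel in pairs. The result is 0 (by equality of mixed partials for smooth functions — Schwarz / Clairaut).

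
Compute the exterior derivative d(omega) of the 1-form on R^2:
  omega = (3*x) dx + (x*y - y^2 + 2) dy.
d(omega) = (y) dx ∧ dy

For a 1-form omega = sum_i f_i dx_i, the exterior derivative is
  d(omega) = sum_{i < j} (∂f_j/∂x_i - ∂f_i/∂x_j) dx_i ∧ dx_j.
  coefficient of dx ∧ dy: ∂f_2/∂x - ∂f_1/∂y = ∂(x*y - y^2 + 2)/∂x - ∂(3*x)/∂y = y
Assembling: d(omega) = (y) dx ∧ dy.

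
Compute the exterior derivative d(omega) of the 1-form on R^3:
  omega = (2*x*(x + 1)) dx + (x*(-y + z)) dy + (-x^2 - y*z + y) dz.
d(omega) = (-y + z) dx ∧ dy + (-2*x) dx ∧ dz + (-x - z + 1) dy ∧ dz

For a 1-form omega = sum_i f_i dx_i, the exterior derivative is
  d(omega) = sum_{i < j} (∂f_j/∂x_i - ∂f_i/∂x_j) dx_i ∧ dx_j.
  coefficient of dx ∧ dy: ∂f_2/∂x - ∂f_1/∂y = ∂(x*(-y + z))/∂x - ∂(2*x*(x + 1))/∂y = -y + z
  coefficient of dx ∧ dz: ∂f_3/∂x - ∂f_1/∂z = ∂(-x^2 - y*z + y)/∂x - ∂(2*x*(x + 1))/∂z = -2*x
  coefficient of dy ∧ dz: ∂f_3/∂y - ∂f_2/∂z = ∂(-x^2 - y*z + y)/∂y - ∂(x*(-y + z))/∂z = -x - z + 1
Assembling: d(omega) = (-y + z) dx ∧ dy + (-2*x) dx ∧ dz + (-x - z + 1) dy ∧ dz.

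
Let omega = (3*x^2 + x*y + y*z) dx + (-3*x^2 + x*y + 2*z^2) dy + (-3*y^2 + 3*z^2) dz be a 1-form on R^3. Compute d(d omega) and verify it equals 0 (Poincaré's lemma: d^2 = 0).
d(d omega) = 0

Step 1: d omega = sum_{i<j} (∂f_j/∂x_i - ∂f_i/∂x_j) dx_i ∧ dx_j:
  coeff of dx ∧ dy: -7*x + y - z
  coeff of dx ∧ dz: -y
  coeff of dy ∧ dz: -6*y - 4*z
Step 2: Apply d again to each 2-form coefficient. The only possible 3-form in R^3 is dx ∧ dy ∧ dz, with coefficient
  ∂(coeff of dy∧dz)/∂x - ∂(coeff of dx∧dz)/∂y + ∂(coeff of dx∧dy)/∂z
  = ∂/∂x (-6*y - 4*z) - ∂/∂y (-y) + ∂/∂z (-7*x + y - z).
Each of these terms simplifies to sums of mixed partials that cancel in pairs. The result is 0 (by equality of mixed partials for smooth functions — Schwarz / Clairaut).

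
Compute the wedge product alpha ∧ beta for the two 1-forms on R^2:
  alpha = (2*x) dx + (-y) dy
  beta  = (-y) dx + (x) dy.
alpha ∧ beta = (2*x^2 - y^2) dx ∧ dy

Distribute the wedge, using dx_i ∧ dx_j = -dx_j ∧ dx_i and dx_i ∧ dx_i = 0. For each pair (i, j) with i < j, the coefficient of dx_i ∧ dx_j in alpha ∧ beta is (alpha_i * beta_j - alpha_j * beta_i). Collecting: alpha ∧ beta = (2*x^2 - y^2) dx ∧ dy.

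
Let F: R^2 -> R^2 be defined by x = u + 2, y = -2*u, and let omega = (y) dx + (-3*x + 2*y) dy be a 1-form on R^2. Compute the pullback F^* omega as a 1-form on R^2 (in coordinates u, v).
F^* omega = (12*u + 12) du

Using F^*(f dg) = (f ∘ F) d(g ∘ F), substitute each coordinate x_i by F_i(u, v) in f_i, and replace dx_i by d F_i = (∂F_i/∂u) du + (∂F_i/∂v) dv.
  For the x component: f_1(F) = -2*u; d F_1 = (1) du + (0) dv
  For the y component: f_2(F) = -7*u - 6; d F_2 = (-2) du + (0) dv
Combining and collecting du, dv coefficients:
  coeff of du: 12*u + 12
  coeff of dv: 0
F^* omega = (12*u + 12) du.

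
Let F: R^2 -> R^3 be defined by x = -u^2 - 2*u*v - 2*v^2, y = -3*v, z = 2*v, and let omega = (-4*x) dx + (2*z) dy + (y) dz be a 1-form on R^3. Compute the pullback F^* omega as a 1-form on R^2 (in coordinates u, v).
F^* omega = (-8*u^3 - 24*u^2*v - 32*u*v^2 - 16*v^3) du + (-8*u^3 - 32*u^2*v - 48*u*v^2 - 32*v^3 - 18*v) dv

Using F^*(f dg) = (f ∘ F) d(g ∘ F), substitute each coordinate x_i by F_i(u, v) in f_i, and replace dx_i by d F_i = (∂F_i/∂u) du + (∂F_i/∂v) dv.
  For the x component: f_1(F) = 4*u^2 + 8*u*v + 8*v^2; d F_1 = (-2*u - 2*v) du + (-2*u - 4*v) dv
  For the y component: f_2(F) = 4*v; d F_2 = (0) du + (-3) dv
  For the z component: f_3(F) = -3*v; d F_3 = (0) du + (2) dv
Combining and collecting du, dv coefficients:
  coeff of du: -8*u^3 - 24*u^2*v - 32*u*v^2 - 16*v^3
  coeff of dv: -8*u^3 - 32*u^2*v - 48*u*v^2 - 32*v^3 - 18*v
F^* omega = (-8*u^3 - 24*u^2*v - 32*u*v^2 - 16*v^3) du + (-8*u^3 - 32*u^2*v - 48*u*v^2 - 32*v^3 - 18*v) dv.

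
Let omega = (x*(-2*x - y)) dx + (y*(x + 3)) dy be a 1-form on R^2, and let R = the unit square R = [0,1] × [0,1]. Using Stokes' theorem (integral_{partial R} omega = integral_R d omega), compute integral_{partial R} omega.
integral_(partial R) omega = 1

Stokes: integral_partial_R omega = integral_R d omega with d omega = (∂Q/∂x - ∂P/∂y) dx ∧ dy.
  ∂Q/∂x = y
  ∂P/∂y = -x
  integrand = ∂Q/∂x - ∂P/∂y = x + y.
Integrating over R: integral_0^1 integral_0^1 (x + y) dx dy = 1.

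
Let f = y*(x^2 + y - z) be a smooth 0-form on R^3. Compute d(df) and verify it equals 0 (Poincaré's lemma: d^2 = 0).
d(df) = 0

Step 1: df = sum_i (∂f/∂x_i) dx_i = (2*x*y) dx + (x^2 + 2*y - z) dy + (-y) dz.
Step 2: Apply d again. Using the 1-form formula, the coefficient of dx ∧ dy in d(df) is ∂^2 f/∂x ∂y - ∂^2 f/∂y ∂x = (2*x) - (2*x) = 0 (equality of mixed partials for smooth f).
Similarly for dx ∧ dz and dy ∧ dz — all coefficients vanish. So d(df) = 0.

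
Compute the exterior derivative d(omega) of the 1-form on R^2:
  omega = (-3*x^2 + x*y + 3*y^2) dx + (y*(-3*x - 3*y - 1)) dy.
d(omega) = (-x - 9*y) dx ∧ dy

For a 1-form omega = sum_i f_i dx_i, the exterior derivative is
  d(omega) = sum_{i < j} (∂f_j/∂x_i - ∂f_i/∂x_j) dx_i ∧ dx_j.
  coefficient of dx ∧ dy: ∂f_2/∂x - ∂f_1/∂y = ∂(y*(-3*x - 3*y - 1))/∂x - ∂(-3*x^2 + x*y + 3*y^2)/∂y = -x - 9*y
Assembling: d(omega) = (-x - 9*y) dx ∧ dy.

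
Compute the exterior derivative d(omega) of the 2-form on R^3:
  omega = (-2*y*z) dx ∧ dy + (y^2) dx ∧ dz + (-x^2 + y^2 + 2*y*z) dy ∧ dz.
d(omega) = (-2*x - 4*y) dx ∧ dy ∧ dz

For a 2-form omega = sum_{i<j} g_{ij} dx_i ∧ dx_j, the exterior derivative is
  d(omega) = sum_{i<j} d(g_{ij}) ∧ dx_i ∧ dx_j = sum_{i<j, k} (∂g_{ij}/∂x_k) dx_k ∧ dx_i ∧ dx_j.
Expand each term, using dx_k ∧ dx_i ∧ dx_j = sgn(permutation) dx_{(a)} ∧ dx_{(b)} ∧ dx_{(c)} with (a < b < c) sorted:
  d(-2*y*z) includes (∂/∂z)(-2*y*z) dz = (-2*y) dz, which multiplied by dx ∧ dy gives (-2*y) dx ∧ dy ∧ dz
  d(y^2) includes (∂/∂y)(y^2) dy = (2*y) dy, which multiplied by dx ∧ dz gives (-2*y) dx ∧ dy ∧ dz
  d(-x^2 + y^2 + 2*y*z) includes (∂/∂x)(-x^2 + y^2 + 2*y*z) dx = (-2*x) dx, which multiplied by dy ∧ dz gives (-2*x) dx ∧ dy ∧ dz
Collecting like 3-forms: d(omega) = (-2*x - 4*y) dx ∧ dy ∧ dz.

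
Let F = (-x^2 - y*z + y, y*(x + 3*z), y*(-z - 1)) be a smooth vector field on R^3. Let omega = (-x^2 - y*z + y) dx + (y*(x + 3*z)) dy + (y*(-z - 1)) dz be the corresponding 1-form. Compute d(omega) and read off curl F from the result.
d(omega) = (-3*y - z - 1) dy ∧ dz + (-y) dz ∧ dx + (y + z - 1) dx ∧ dy; curl F = (-3*y - z - 1, -y, y + z - 1)

d omega = sum_{i<j} (∂f_j/∂x_i - ∂f_i/∂x_j) dx_i ∧ dx_j. Under the identification (dy ∧ dz, dz ∧ dx, dx ∧ dy) ↔ (e_x, e_y, e_z), the coefficients are exactly the components of curl F. Compute:
  ∂R/∂y - ∂Q/∂z = (-z - 1) - (3*y) = -3*y - z - 1
  ∂P/∂z - ∂R/∂x = (-y) - (0) = -y
  ∂Q/∂x - ∂P/∂y = (y) - (1 - z) = y + z - 1.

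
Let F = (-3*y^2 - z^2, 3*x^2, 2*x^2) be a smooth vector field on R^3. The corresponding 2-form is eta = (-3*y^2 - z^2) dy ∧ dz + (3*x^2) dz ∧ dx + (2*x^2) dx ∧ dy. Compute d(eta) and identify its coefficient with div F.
d(eta) = (0) dx ∧ dy ∧ dz; div F = 0

For a 2-form in R^3 of the form above, applying d gives a 3-form with coefficient ∂P/∂x + ∂Q/∂y + ∂R/∂z:
  ∂P/∂x = 0
  ∂Q/∂y = 0
  ∂R/∂z = 0
Sum = 0, which is exactly div F.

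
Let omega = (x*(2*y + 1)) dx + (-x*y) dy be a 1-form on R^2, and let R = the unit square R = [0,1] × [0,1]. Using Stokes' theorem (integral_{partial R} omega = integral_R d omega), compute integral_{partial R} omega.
integral_(partial R) omega = -3/2

Stokes: integral_partial_R omega = integral_R d omega with d omega = (∂Q/∂x - ∂P/∂y) dx ∧ dy.
  ∂Q/∂x = -y
  ∂P/∂y = 2*x
  integrand = ∂Q/∂x - ∂P/∂y = -2*x - y.
Integrating over R: integral_0^1 integral_0^1 (-2*x - y) dx dy = -3/2.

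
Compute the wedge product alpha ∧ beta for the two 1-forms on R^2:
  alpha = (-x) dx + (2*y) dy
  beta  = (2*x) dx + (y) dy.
alpha ∧ beta = (-5*x*y) dx ∧ dy

Distribute the wedge, using dx_i ∧ dx_j = -dx_j ∧ dx_i and dx_i ∧ dx_i = 0. For each pair (i, j) with i < j, the coefficient of dx_i ∧ dx_j in alpha ∧ beta is (alpha_i * beta_j - alpha_j * beta_i). Collecting: alpha ∧ beta = (-5*x*y) dx ∧ dy.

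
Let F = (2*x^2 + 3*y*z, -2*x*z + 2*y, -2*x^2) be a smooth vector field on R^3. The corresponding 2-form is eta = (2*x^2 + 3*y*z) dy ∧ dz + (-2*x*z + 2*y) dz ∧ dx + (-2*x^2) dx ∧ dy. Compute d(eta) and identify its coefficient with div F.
d(eta) = (4*x + 2) dx ∧ dy ∧ dz; div F = 4*x + 2

For a 2-form in R^3 of the form above, applying d gives a 3-form with coefficient ∂P/∂x + ∂Q/∂y + ∂R/∂z:
  ∂P/∂x = 4*x
  ∂Q/∂y = 2
  ∂R/∂z = 0
Sum = 4*x + 2, which is exactly div F.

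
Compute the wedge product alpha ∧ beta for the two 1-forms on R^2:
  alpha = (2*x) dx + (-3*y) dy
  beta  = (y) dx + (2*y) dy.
alpha ∧ beta = (y*(4*x + 3*y)) dx ∧ dy

Distribute the wedge, using dx_i ∧ dx_j = -dx_j ∧ dx_i and dx_i ∧ dx_i = 0. For each pair (i, j) with i < j, the coefficient of dx_i ∧ dx_j in alpha ∧ beta is (alpha_i * beta_j - alpha_j * beta_i). Collecting: alpha ∧ beta = (y*(4*x + 3*y)) dx ∧ dy.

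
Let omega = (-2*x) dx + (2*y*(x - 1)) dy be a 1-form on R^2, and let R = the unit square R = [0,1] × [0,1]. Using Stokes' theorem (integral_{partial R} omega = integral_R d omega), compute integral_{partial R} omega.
integral_(partial R) omega = 1

Stokes: integral_partial_R omega = integral_R d omega with d omega = (∂Q/∂x - ∂P/∂y) dx ∧ dy.
  ∂Q/∂x = 2*y
  ∂P/∂y = 0
  integrand = ∂Q/∂x - ∂P/∂y = 2*y.
Integrating over R: integral_0^1 integral_0^1 (2*y) dx dy = 1.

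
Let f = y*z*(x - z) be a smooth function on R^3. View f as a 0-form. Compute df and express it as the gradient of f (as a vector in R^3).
df = (y*z) dx + (z*(x - z)) dy + (y*(x - 2*z)) dz; grad f = (y*z, z*(x - z), y*(x - 2*z))

For a 0-form f, d f = (∂f/∂x) dx + (∂f/∂y) dy + (∂f/∂z) dz. The components of the vector representation are exactly the entries of grad f in Cartesian coordinates:
  ∂f/∂x = y*z
  ∂f/∂y = z*(x - z)
  ∂f/∂z = y*(x - 2*z).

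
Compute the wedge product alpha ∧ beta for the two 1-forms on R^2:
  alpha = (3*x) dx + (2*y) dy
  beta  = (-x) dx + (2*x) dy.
alpha ∧ beta = (2*x*(3*x + y)) dx ∧ dy

Distribute the wedge, using dx_i ∧ dx_j = -dx_j ∧ dx_i and dx_i ∧ dx_i = 0. For each pair (i, j) with i < j, the coefficient of dx_i ∧ dx_j in alpha ∧ beta is (alpha_i * beta_j - alpha_j * beta_i). Collecting: alpha ∧ beta = (2*x*(3*x + y)) dx ∧ dy.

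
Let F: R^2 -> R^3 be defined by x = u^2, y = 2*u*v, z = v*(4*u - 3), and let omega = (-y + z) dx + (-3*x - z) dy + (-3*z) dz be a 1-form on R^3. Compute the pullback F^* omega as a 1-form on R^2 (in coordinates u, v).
F^* omega = (2*v*(-u^2 - 28*u*v - 3*u + 21*v)) du + (-6*u^3 - 56*u^2*v + 78*u*v - 27*v) dv

Using F^*(f dg) = (f ∘ F) d(g ∘ F), substitute each coordinate x_i by F_i(u, v) in f_i, and replace dx_i by d F_i = (∂F_i/∂u) du + (∂F_i/∂v) dv.
  For the x component: f_1(F) = v*(2*u - 3); d F_1 = (2*u) du + (0) dv
  For the y component: f_2(F) = -3*u^2 - 4*u*v + 3*v; d F_2 = (2*v) du + (2*u) dv
  For the z component: f_3(F) = 3*v*(3 - 4*u); d F_3 = (4*v) du + (4*u - 3) dv
Combining and collecting du, dv coefficients:
  coeff of du: 2*v*(-u^2 - 28*u*v - 3*u + 21*v)
  coeff of dv: -6*u^3 - 56*u^2*v + 78*u*v - 27*v
F^* omega = (2*v*(-u^2 - 28*u*v - 3*u + 21*v)) du + (-6*u^3 - 56*u^2*v + 78*u*v - 27*v) dv.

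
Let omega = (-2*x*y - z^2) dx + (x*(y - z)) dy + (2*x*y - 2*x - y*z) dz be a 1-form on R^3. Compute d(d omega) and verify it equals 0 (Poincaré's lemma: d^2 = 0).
d(d omega) = 0

Step 1: d omega = sum_{i<j} (∂f_j/∂x_i - ∂f_i/∂x_j) dx_i ∧ dx_j:
  coeff of dx ∧ dy: 2*x + y - z
  coeff of dx ∧ dz: 2*y + 2*z - 2
  coeff of dy ∧ dz: 3*x - z
Step 2: Apply d again to each 2-form coefficient. The only possible 3-form in R^3 is dx ∧ dy ∧ dz, with coefficient
  ∂(coeff of dy∧dz)/∂x - ∂(coeff of dx∧dz)/∂y + ∂(coeff of dx∧dy)/∂z
  = ∂/∂x (3*x - z) - ∂/∂y (2*y + 2*z - 2) + ∂/∂z (2*x + y - z).
Each of these terms simplifies to sums of mixed partials that cancel in pairs. The result is 0 (by equality of mixed partials for smooth functions — Schwarz / Clairaut).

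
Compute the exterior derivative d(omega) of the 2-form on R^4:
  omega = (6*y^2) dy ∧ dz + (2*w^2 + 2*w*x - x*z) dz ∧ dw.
d(omega) = (2*w - z) dx ∧ dz ∧ dw

For a 2-form omega = sum_{i<j} g_{ij} dx_i ∧ dx_j, the exterior derivative is
  d(omega) = sum_{i<j} d(g_{ij}) ∧ dx_i ∧ dx_j = sum_{i<j, k} (∂g_{ij}/∂x_k) dx_k ∧ dx_i ∧ dx_j.
Expand each term, using dx_k ∧ dx_i ∧ dx_j = sgn(permutation) dx_{(a)} ∧ dx_{(b)} ∧ dx_{(c)} with (a < b < c) sorted:
  d(2*w^2 + 2*w*x - x*z) includes (∂/∂x)(2*w^2 + 2*w*x - x*z) dx = (2*w - z) dx, which multiplied by dz ∧ dw gives (2*w - z) dx ∧ dz ∧ dw
Collecting like 3-forms: d(omega) = (2*w - z) dx ∧ dz ∧ dw.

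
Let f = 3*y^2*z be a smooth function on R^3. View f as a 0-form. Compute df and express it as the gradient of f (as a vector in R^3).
df = (0) dx + (6*y*z) dy + (3*y^2) dz; grad f = (0, 6*y*z, 3*y^2)

For a 0-form f, d f = (∂f/∂x) dx + (∂f/∂y) dy + (∂f/∂z) dz. The components of the vector representation are exactly the entries of grad f in Cartesian coordinates:
  ∂f/∂x = 0
  ∂f/∂y = 6*y*z
  ∂f/∂z = 3*y^2.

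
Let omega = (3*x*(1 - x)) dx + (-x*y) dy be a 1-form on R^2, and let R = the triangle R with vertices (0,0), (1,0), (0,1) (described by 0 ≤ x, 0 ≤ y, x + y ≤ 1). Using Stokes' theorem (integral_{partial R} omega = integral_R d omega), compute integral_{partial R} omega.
integral_(partial R) omega = -1/6

Stokes: integral_partial_R omega = integral_R d omega with d omega = (∂Q/∂x - ∂P/∂y) dx ∧ dy.
  ∂Q/∂x = -y
  ∂P/∂y = 0
  integrand = ∂Q/∂x - ∂P/∂y = -y.
Integrating over R: integral_0^1 integral_0^{1-x} (-y) dy dx = -1/6.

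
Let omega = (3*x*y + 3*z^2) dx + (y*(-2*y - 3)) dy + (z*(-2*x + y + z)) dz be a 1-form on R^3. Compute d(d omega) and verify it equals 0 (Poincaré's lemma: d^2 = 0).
d(d omega) = 0

Step 1: d omega = sum_{i<j} (∂f_j/∂x_i - ∂f_i/∂x_j) dx_i ∧ dx_j:
  coeff of dx ∧ dy: -3*x
  coeff of dx ∧ dz: -8*z
  coeff of dy ∧ dz: z
Step 2: Apply d again to each 2-form coefficient. The only possible 3-form in R^3 is dx ∧ dy ∧ dz, with coefficient
  ∂(coeff of dy∧dz)/∂x - ∂(coeff of dx∧dz)/∂y + ∂(coeff of dx∧dy)/∂z
  = ∂/∂x (z) - ∂/∂y (-8*z) + ∂/∂z (-3*x).
Each of these terms simplifies to sums of mixed partials that cancel in pairs. The result is 0 (by equality of mixed partials for smooth functions — Schwarz / Clairaut).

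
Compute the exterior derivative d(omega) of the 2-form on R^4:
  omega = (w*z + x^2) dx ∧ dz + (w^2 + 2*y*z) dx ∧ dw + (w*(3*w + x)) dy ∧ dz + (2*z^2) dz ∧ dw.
d(omega) = (-2*y + z) dx ∧ dz ∧ dw + (-2*z) dx ∧ dy ∧ dw + (w) dx ∧ dy ∧ dz + (6*w + x) dy ∧ dz ∧ dw

For a 2-form omega = sum_{i<j} g_{ij} dx_i ∧ dx_j, the exterior derivative is
  d(omega) = sum_{i<j} d(g_{ij}) ∧ dx_i ∧ dx_j = sum_{i<j, k} (∂g_{ij}/∂x_k) dx_k ∧ dx_i ∧ dx_j.
Expand each term, using dx_k ∧ dx_i ∧ dx_j = sgn(permutation) dx_{(a)} ∧ dx_{(b)} ∧ dx_{(c)} with (a < b < c) sorted:
  d(w*z + x^2) includes (∂/∂w)(w*z + x^2) dw = (z) dw, which multiplied by dx ∧ dz gives (z) dx ∧ dz ∧ dw
  d(w^2 + 2*y*z) includes (∂/∂y)(w^2 + 2*y*z) dy = (2*z) dy, which multiplied by dx ∧ dw gives (-2*z) dx ∧ dy ∧ dw
  d(w^2 + 2*y*z) includes (∂/∂z)(w^2 + 2*y*z) dz = (2*y) dz, which multiplied by dx ∧ dw gives (-2*y) dx ∧ dz ∧ dw
  d(w*(3*w + x)) includes (∂/∂x)(w*(3*w + x)) dx = (w) dx, which multiplied by dy ∧ dz gives (w) dx ∧ dy ∧ dz
  d(w*(3*w + x)) includes (∂/∂w)(w*(3*w + x)) dw = (6*w + x) dw, which multiplied by dy ∧ dz gives (6*w + x) dy ∧ dz ∧ dw
Collecting like 3-forms: d(omega) = (-2*y + z) dx ∧ dz ∧ dw + (-2*z) dx ∧ dy ∧ dw + (w) dx ∧ dy ∧ dz + (6*w + x) dy ∧ dz ∧ dw.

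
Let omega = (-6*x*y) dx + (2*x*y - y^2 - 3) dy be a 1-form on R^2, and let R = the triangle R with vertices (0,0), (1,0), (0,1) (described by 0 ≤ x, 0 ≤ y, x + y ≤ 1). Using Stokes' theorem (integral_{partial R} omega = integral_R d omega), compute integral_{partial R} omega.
integral_(partial R) omega = 4/3

Stokes: integral_partial_R omega = integral_R d omega with d omega = (∂Q/∂x - ∂P/∂y) dx ∧ dy.
  ∂Q/∂x = 2*y
  ∂P/∂y = -6*x
  integrand = ∂Q/∂x - ∂P/∂y = 6*x + 2*y.
Integrating over R: integral_0^1 integral_0^{1-x} (6*x + 2*y) dy dx = 4/3.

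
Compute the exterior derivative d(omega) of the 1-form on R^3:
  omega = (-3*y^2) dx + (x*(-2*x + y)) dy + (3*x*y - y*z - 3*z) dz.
d(omega) = (-4*x + 7*y) dx ∧ dy + (3*y) dx ∧ dz + (3*x - z) dy ∧ dz

For a 1-form omega = sum_i f_i dx_i, the exterior derivative is
  d(omega) = sum_{i < j} (∂f_j/∂x_i - ∂f_i/∂x_j) dx_i ∧ dx_j.
  coefficient of dx ∧ dy: ∂f_2/∂x - ∂f_1/∂y = ∂(x*(-2*x + y))/∂x - ∂(-3*y^2)/∂y = -4*x + 7*y
  coefficient of dx ∧ dz: ∂f_3/∂x - ∂f_1/∂z = ∂(3*x*y - y*z - 3*z)/∂x - ∂(-3*y^2)/∂z = 3*y
  coefficient of dy ∧ dz: ∂f_3/∂y - ∂f_2/∂z = ∂(3*x*y - y*z - 3*z)/∂y - ∂(x*(-2*x + y))/∂z = 3*x - z
Assembling: d(omega) = (-4*x + 7*y) dx ∧ dy + (3*y) dx ∧ dz + (3*x - z) dy ∧ dz.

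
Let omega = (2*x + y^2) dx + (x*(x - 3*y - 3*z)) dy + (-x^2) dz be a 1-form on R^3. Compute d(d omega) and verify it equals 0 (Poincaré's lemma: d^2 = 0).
d(d omega) = 0

Step 1: d omega = sum_{i<j} (∂f_j/∂x_i - ∂f_i/∂x_j) dx_i ∧ dx_j:
  coeff of dx ∧ dy: 2*x - 5*y - 3*z
  coeff of dx ∧ dz: -2*x
  coeff of dy ∧ dz: 3*x
Step 2: Apply d again to each 2-form coefficient. The only possible 3-form in R^3 is dx ∧ dy ∧ dz, with coefficient
  ∂(coeff of dy∧dz)/∂x - ∂(coeff of dx∧dz)/∂y + ∂(coeff of dx∧dy)/∂z
  = ∂/∂x (3*x) - ∂/∂y (-2*x) + ∂/∂z (2*x - 5*y - 3*z).
Each of these terms simplifies to sums of mixed partials that cancel in pairs. The result is 0 (by equality of mixed partials for smooth functions — Schwarz / Clairaut).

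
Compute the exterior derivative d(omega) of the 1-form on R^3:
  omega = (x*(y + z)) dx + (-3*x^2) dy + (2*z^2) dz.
d(omega) = (-7*x) dx ∧ dy + (-x) dx ∧ dz

For a 1-form omega = sum_i f_i dx_i, the exterior derivative is
  d(omega) = sum_{i < j} (∂f_j/∂x_i - ∂f_i/∂x_j) dx_i ∧ dx_j.
  coefficient of dx ∧ dy: ∂f_2/∂x - ∂f_1/∂y = ∂(-3*x^2)/∂x - ∂(x*(y + z))/∂y = -7*x
  coefficient of dx ∧ dz: ∂f_3/∂x - ∂f_1/∂z = ∂(2*z^2)/∂x - ∂(x*(y + z))/∂z = -x
Assembling: d(omega) = (-7*x) dx ∧ dy + (-x) dx ∧ dz.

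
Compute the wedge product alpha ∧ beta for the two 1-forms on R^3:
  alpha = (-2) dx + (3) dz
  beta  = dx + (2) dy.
alpha ∧ beta = (-4) dx ∧ dy + (-3) dx ∧ dz + (-6) dy ∧ dz

Distribute the wedge, using dx_i ∧ dx_j = -dx_j ∧ dx_i and dx_i ∧ dx_i = 0. For each pair (i, j) with i < j, the coefficient of dx_i ∧ dx_j in alpha ∧ beta is (alpha_i * beta_j - alpha_j * beta_i). Collecting: alpha ∧ beta = (-4) dx ∧ dy + (-3) dx ∧ dz + (-6) dy ∧ dz.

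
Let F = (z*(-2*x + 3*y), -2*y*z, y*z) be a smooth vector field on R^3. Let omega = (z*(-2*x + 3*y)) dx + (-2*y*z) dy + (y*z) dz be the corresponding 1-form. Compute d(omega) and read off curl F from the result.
d(omega) = (2*y + z) dy ∧ dz + (-2*x + 3*y) dz ∧ dx + (-3*z) dx ∧ dy; curl F = (2*y + z, -2*x + 3*y, -3*z)

d omega = sum_{i<j} (∂f_j/∂x_i - ∂f_i/∂x_j) dx_i ∧ dx_j. Under the identification (dy ∧ dz, dz ∧ dx, dx ∧ dy) ↔ (e_x, e_y, e_z), the coefficients are exactly the components of curl F. Compute:
  ∂R/∂y - ∂Q/∂z = (z) - (-2*y) = 2*y + z
  ∂P/∂z - ∂R/∂x = (-2*x + 3*y) - (0) = -2*x + 3*y
  ∂Q/∂x - ∂P/∂y = (0) - (3*z) = -3*z.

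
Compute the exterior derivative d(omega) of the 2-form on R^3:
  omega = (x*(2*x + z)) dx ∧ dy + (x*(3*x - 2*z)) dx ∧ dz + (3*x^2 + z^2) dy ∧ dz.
d(omega) = (7*x) dx ∧ dy ∧ dz

For a 2-form omega = sum_{i<j} g_{ij} dx_i ∧ dx_j, the exterior derivative is
  d(omega) = sum_{i<j} d(g_{ij}) ∧ dx_i ∧ dx_j = sum_{i<j, k} (∂g_{ij}/∂x_k) dx_k ∧ dx_i ∧ dx_j.
Expand each term, using dx_k ∧ dx_i ∧ dx_j = sgn(permutation) dx_{(a)} ∧ dx_{(b)} ∧ dx_{(c)} with (a < b < c) sorted:
  d(x*(2*x + z)) includes (∂/∂z)(x*(2*x + z)) dz = (x) dz, which multiplied by dx ∧ dy gives (x) dx ∧ dy ∧ dz
  d(3*x^2 + z^2) includes (∂/∂x)(3*x^2 + z^2) dx = (6*x) dx, which multiplied by dy ∧ dz gives (6*x) dx ∧ dy ∧ dz
Collecting like 3-forms: d(omega) = (7*x) dx ∧ dy ∧ dz.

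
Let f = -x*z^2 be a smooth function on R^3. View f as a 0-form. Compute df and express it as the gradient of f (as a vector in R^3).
df = (-z^2) dx + (0) dy + (-2*x*z) dz; grad f = (-z^2, 0, -2*x*z)

For a 0-form f, d f = (∂f/∂x) dx + (∂f/∂y) dy + (∂f/∂z) dz. The components of the vector representation are exactly the entries of grad f in Cartesian coordinates:
  ∂f/∂x = -z^2
  ∂f/∂y = 0
  ∂f/∂z = -2*x*z.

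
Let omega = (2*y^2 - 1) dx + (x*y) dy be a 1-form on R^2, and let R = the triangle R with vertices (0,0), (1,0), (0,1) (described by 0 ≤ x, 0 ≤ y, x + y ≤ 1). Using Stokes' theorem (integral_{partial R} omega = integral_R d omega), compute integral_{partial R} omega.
integral_(partial R) omega = -1/2

Stokes: integral_partial_R omega = integral_R d omega with d omega = (∂Q/∂x - ∂P/∂y) dx ∧ dy.
  ∂Q/∂x = y
  ∂P/∂y = 4*y
  integrand = ∂Q/∂x - ∂P/∂y = -3*y.
Integrating over R: integral_0^1 integral_0^{1-x} (-3*y) dy dx = -1/2.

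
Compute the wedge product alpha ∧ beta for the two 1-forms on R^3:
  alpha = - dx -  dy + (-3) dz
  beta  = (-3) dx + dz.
alpha ∧ beta = (-10) dx ∧ dz + (-3) dx ∧ dy + (-1) dy ∧ dz

Distribute the wedge, using dx_i ∧ dx_j = -dx_j ∧ dx_i and dx_i ∧ dx_i = 0. For each pair (i, j) with i < j, the coefficient of dx_i ∧ dx_j in alpha ∧ beta is (alpha_i * beta_j - alpha_j * beta_i). Collecting: alpha ∧ beta = (-10) dx ∧ dz + (-3) dx ∧ dy + (-1) dy ∧ dz.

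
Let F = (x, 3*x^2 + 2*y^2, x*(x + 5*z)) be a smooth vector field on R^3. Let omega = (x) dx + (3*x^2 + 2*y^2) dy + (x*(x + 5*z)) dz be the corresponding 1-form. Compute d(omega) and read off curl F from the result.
d(omega) = (0) dy ∧ dz + (-2*x - 5*z) dz ∧ dx + (6*x) dx ∧ dy; curl F = (0, -2*x - 5*z, 6*x)

d omega = sum_{i<j} (∂f_j/∂x_i - ∂f_i/∂x_j) dx_i ∧ dx_j. Under the identification (dy ∧ dz, dz ∧ dx, dx ∧ dy) ↔ (e_x, e_y, e_z), the coefficients are exactly the components of curl F. Compute:
  ∂R/∂y - ∂Q/∂z = (0) - (0) = 0
  ∂P/∂z - ∂R/∂x = (0) - (2*x + 5*z) = -2*x - 5*z
  ∂Q/∂x - ∂P/∂y = (6*x) - (0) = 6*x.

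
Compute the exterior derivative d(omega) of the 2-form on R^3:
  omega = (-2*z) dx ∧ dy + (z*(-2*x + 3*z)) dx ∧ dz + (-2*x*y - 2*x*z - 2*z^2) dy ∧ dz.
d(omega) = (-2*y - 2*z - 2) dx ∧ dy ∧ dz

For a 2-form omega = sum_{i<j} g_{ij} dx_i ∧ dx_j, the exterior derivative is
  d(omega) = sum_{i<j} d(g_{ij}) ∧ dx_i ∧ dx_j = sum_{i<j, k} (∂g_{ij}/∂x_k) dx_k ∧ dx_i ∧ dx_j.
Expand each term, using dx_k ∧ dx_i ∧ dx_j = sgn(permutation) dx_{(a)} ∧ dx_{(b)} ∧ dx_{(c)} with (a < b < c) sorted:
  d(-2*z) includes (∂/∂z)(-2*z) dz = (-2) dz, which multiplied by dx ∧ dy gives (-2) dx ∧ dy ∧ dz
  d(-2*x*y - 2*x*z - 2*z^2) includes (∂/∂x)(-2*x*y - 2*x*z - 2*z^2) dx = (-2*y - 2*z) dx, which multiplied by dy ∧ dz gives (-2*y - 2*z) dx ∧ dy ∧ dz
Collecting like 3-forms: d(omega) = (-2*y - 2*z - 2) dx ∧ dy ∧ dz.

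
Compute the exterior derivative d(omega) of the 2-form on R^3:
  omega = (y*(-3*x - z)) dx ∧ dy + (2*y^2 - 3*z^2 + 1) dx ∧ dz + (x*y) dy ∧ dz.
d(omega) = (-4*y) dx ∧ dy ∧ dz

For a 2-form omega = sum_{i<j} g_{ij} dx_i ∧ dx_j, the exterior derivative is
  d(omega) = sum_{i<j} d(g_{ij}) ∧ dx_i ∧ dx_j = sum_{i<j, k} (∂g_{ij}/∂x_k) dx_k ∧ dx_i ∧ dx_j.
Expand each term, using dx_k ∧ dx_i ∧ dx_j = sgn(permutation) dx_{(a)} ∧ dx_{(b)} ∧ dx_{(c)} with (a < b < c) sorted:
  d(y*(-3*x - z)) includes (∂/∂z)(y*(-3*x - z)) dz = (-y) dz, which multiplied by dx ∧ dy gives (-y) dx ∧ dy ∧ dz
  d(2*y^2 - 3*z^2 + 1) includes (∂/∂y)(2*y^2 - 3*z^2 + 1) dy = (4*y) dy, which multiplied by dx ∧ dz gives (-4*y) dx ∧ dy ∧ dz
  d(x*y) includes (∂/∂x)(x*y) dx = (y) dx, which multiplied by dy ∧ dz gives (y) dx ∧ dy ∧ dz
Collecting like 3-forms: d(omega) = (-4*y) dx ∧ dy ∧ dz.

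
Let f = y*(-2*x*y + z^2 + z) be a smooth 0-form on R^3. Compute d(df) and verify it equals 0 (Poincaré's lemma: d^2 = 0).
d(df) = 0

Step 1: df = sum_i (∂f/∂x_i) dx_i = (-2*y^2) dx + (-4*x*y + z^2 + z) dy + (y*(2*z + 1)) dz.
Step 2: Apply d again. Using the 1-form formula, the coefficient of dx ∧ dy in d(df) is ∂^2 f/∂x ∂y - ∂^2 f/∂y ∂x = (-4*y) - (-4*y) = 0 (equality of mixed partials for smooth f).
Similarly for dx ∧ dz and dy ∧ dz — all coefficients vanish. So d(df) = 0.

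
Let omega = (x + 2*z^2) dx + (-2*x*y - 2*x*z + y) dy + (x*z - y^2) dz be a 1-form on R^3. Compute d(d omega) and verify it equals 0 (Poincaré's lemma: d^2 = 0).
d(d omega) = 0

Step 1: d omega = sum_{i<j} (∂f_j/∂x_i - ∂f_i/∂x_j) dx_i ∧ dx_j:
  coeff of dx ∧ dy: -2*y - 2*z
  coeff of dx ∧ dz: -3*z
  coeff of dy ∧ dz: 2*x - 2*y
Step 2: Apply d again to each 2-form coefficient. The only possible 3-form in R^3 is dx ∧ dy ∧ dz, with coefficient
  ∂(coeff of dy∧dz)/∂x - ∂(coeff of dx∧dz)/∂y + ∂(coeff of dx∧dy)/∂z
  = ∂/∂x (2*x - 2*y) - ∂/∂y (-3*z) + ∂/∂z (-2*y - 2*z).
Each of these terms simplifies to sums of mixed partials that cancel in pairs. The result is 0 (by equality of mixed partials for smooth functions — Schwarz / Clairaut).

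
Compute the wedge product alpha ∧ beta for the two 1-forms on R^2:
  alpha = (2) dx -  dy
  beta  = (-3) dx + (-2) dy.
alpha ∧ beta = (-7) dx ∧ dy

Distribute the wedge, using dx_i ∧ dx_j = -dx_j ∧ dx_i and dx_i ∧ dx_i = 0. For each pair (i, j) with i < j, the coefficient of dx_i ∧ dx_j in alpha ∧ beta is (alpha_i * beta_j - alpha_j * beta_i). Collecting: alpha ∧ beta = (-7) dx ∧ dy.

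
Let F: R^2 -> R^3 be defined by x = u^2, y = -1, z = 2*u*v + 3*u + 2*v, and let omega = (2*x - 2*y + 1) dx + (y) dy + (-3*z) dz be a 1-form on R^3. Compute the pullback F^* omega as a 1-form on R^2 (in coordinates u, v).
F^* omega = (4*u^3 - 12*u*v^2 - 36*u*v - 21*u - 12*v^2 - 18*v) du + (-12*u^2*v - 18*u^2 - 24*u*v - 18*u - 12*v) dv

Using F^*(f dg) = (f ∘ F) d(g ∘ F), substitute each coordinate x_i by F_i(u, v) in f_i, and replace dx_i by d F_i = (∂F_i/∂u) du + (∂F_i/∂v) dv.
  For the x component: f_1(F) = 2*u^2 + 3; d F_1 = (2*u) du + (0) dv
  For the y component: f_2(F) = -1; d F_2 = (0) du + (0) dv
  For the z component: f_3(F) = -6*u*v - 9*u - 6*v; d F_3 = (2*v + 3) du + (2*u + 2) dv
Combining and collecting du, dv coefficients:
  coeff of du: 4*u^3 - 12*u*v^2 - 36*u*v - 21*u - 12*v^2 - 18*v
  coeff of dv: -12*u^2*v - 18*u^2 - 24*u*v - 18*u - 12*v
F^* omega = (4*u^3 - 12*u*v^2 - 36*u*v - 21*u - 12*v^2 - 18*v) du + (-12*u^2*v - 18*u^2 - 24*u*v - 18*u - 12*v) dv.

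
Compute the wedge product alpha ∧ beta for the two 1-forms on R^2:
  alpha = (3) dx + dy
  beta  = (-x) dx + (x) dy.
alpha ∧ beta = (4*x) dx ∧ dy

Distribute the wedge, using dx_i ∧ dx_j = -dx_j ∧ dx_i and dx_i ∧ dx_i = 0. For each pair (i, j) with i < j, the coefficient of dx_i ∧ dx_j in alpha ∧ beta is (alpha_i * beta_j - alpha_j * beta_i). Collecting: alpha ∧ beta = (4*x) dx ∧ dy.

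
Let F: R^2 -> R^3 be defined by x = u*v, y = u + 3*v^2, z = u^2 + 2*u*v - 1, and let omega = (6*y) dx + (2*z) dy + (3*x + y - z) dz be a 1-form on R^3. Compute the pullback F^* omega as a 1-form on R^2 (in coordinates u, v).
F^* omega = (-2*u^3 + 4*u^2 + 8*u*v^2 + 12*u*v + 2*u + 24*v^3 + 2*v - 2) du + (-2*u^3 + 14*u^2*v + 8*u^2 + 48*u*v^2 + 2*u - 12*v) dv

Using F^*(f dg) = (f ∘ F) d(g ∘ F), substitute each coordinate x_i by F_i(u, v) in f_i, and replace dx_i by d F_i = (∂F_i/∂u) du + (∂F_i/∂v) dv.
  For the x component: f_1(F) = 6*u + 18*v^2; d F_1 = (v) du + (u) dv
  For the y component: f_2(F) = 2*u^2 + 4*u*v - 2; d F_2 = (1) du + (6*v) dv
  For the z component: f_3(F) = -u^2 + u*v + u + 3*v^2 + 1; d F_3 = (2*u + 2*v) du + (2*u) dv
Combining and collecting du, dv coefficients:
  coeff of du: -2*u^3 + 4*u^2 + 8*u*v^2 + 12*u*v + 2*u + 24*v^3 + 2*v - 2
  coeff of dv: -2*u^3 + 14*u^2*v + 8*u^2 + 48*u*v^2 + 2*u - 12*v
F^* omega = (-2*u^3 + 4*u^2 + 8*u*v^2 + 12*u*v + 2*u + 24*v^3 + 2*v - 2) du + (-2*u^3 + 14*u^2*v + 8*u^2 + 48*u*v^2 + 2*u - 12*v) dv.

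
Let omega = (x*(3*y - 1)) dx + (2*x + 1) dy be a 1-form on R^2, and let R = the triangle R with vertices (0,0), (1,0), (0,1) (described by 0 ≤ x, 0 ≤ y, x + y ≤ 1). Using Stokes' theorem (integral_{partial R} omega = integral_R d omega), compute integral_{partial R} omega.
integral_(partial R) omega = 1/2

Stokes: integral_partial_R omega = integral_R d omega with d omega = (∂Q/∂x - ∂P/∂y) dx ∧ dy.
  ∂Q/∂x = 2
  ∂P/∂y = 3*x
  integrand = ∂Q/∂x - ∂P/∂y = 2 - 3*x.
Integrating over R: integral_0^1 integral_0^{1-x} (2 - 3*x) dy dx = 1/2.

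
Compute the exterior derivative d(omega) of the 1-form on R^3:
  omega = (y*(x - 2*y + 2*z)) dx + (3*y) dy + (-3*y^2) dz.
d(omega) = (-x + 4*y - 2*z) dx ∧ dy + (-2*y) dx ∧ dz + (-6*y) dy ∧ dz

For a 1-form omega = sum_i f_i dx_i, the exterior derivative is
  d(omega) = sum_{i < j} (∂f_j/∂x_i - ∂f_i/∂x_j) dx_i ∧ dx_j.
  coefficient of dx ∧ dy: ∂f_2/∂x - ∂f_1/∂y = ∂(3*y)/∂x - ∂(y*(x - 2*y + 2*z))/∂y = -x + 4*y - 2*z
  coefficient of dx ∧ dz: ∂f_3/∂x - ∂f_1/∂z = ∂(-3*y^2)/∂x - ∂(y*(x - 2*y + 2*z))/∂z = -2*y
  coefficient of dy ∧ dz: ∂f_3/∂y - ∂f_2/∂z = ∂(-3*y^2)/∂y - ∂(3*y)/∂z = -6*y
Assembling: d(omega) = (-x + 4*y - 2*z) dx ∧ dy + (-2*y) dx ∧ dz + (-6*y) dy ∧ dz.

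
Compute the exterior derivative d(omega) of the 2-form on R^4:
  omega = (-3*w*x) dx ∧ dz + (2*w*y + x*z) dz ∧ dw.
d(omega) = (-3*x + z) dx ∧ dz ∧ dw + (2*w) dy ∧ dz ∧ dw

For a 2-form omega = sum_{i<j} g_{ij} dx_i ∧ dx_j, the exterior derivative is
  d(omega) = sum_{i<j} d(g_{ij}) ∧ dx_i ∧ dx_j = sum_{i<j, k} (∂g_{ij}/∂x_k) dx_k ∧ dx_i ∧ dx_j.
Expand each term, using dx_k ∧ dx_i ∧ dx_j = sgn(permutation) dx_{(a)} ∧ dx_{(b)} ∧ dx_{(c)} with (a < b < c) sorted:
  d(-3*w*x) includes (∂/∂w)(-3*w*x) dw = (-3*x) dw, which multiplied by dx ∧ dz gives (-3*x) dx ∧ dz ∧ dw
  d(2*w*y + x*z) includes (∂/∂x)(2*w*y + x*z) dx = (z) dx, which multiplied by dz ∧ dw gives (z) dx ∧ dz ∧ dw
  d(2*w*y + x*z) includes (∂/∂y)(2*w*y + x*z) dy = (2*w) dy, which multiplied by dz ∧ dw gives (2*w) dy ∧ dz ∧ dw
Collecting like 3-forms: d(omega) = (-3*x + z) dx ∧ dz ∧ dw + (2*w) dy ∧ dz ∧ dw.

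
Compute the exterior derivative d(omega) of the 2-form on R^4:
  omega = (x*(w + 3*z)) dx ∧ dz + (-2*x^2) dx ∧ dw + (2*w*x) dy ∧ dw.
d(omega) = (x) dx ∧ dz ∧ dw + (2*w) dx ∧ dy ∧ dw

For a 2-form omega = sum_{i<j} g_{ij} dx_i ∧ dx_j, the exterior derivative is
  d(omega) = sum_{i<j} d(g_{ij}) ∧ dx_i ∧ dx_j = sum_{i<j, k} (∂g_{ij}/∂x_k) dx_k ∧ dx_i ∧ dx_j.
Expand each term, using dx_k ∧ dx_i ∧ dx_j = sgn(permutation) dx_{(a)} ∧ dx_{(b)} ∧ dx_{(c)} with (a < b < c) sorted:
  d(x*(w + 3*z)) includes (∂/∂w)(x*(w + 3*z)) dw = (x) dw, which multiplied by dx ∧ dz gives (x) dx ∧ dz ∧ dw
  d(2*w*x) includes (∂/∂x)(2*w*x) dx = (2*w) dx, which multiplied by dy ∧ dw gives (2*w) dx ∧ dy ∧ dw
Collecting like 3-forms: d(omega) = (x) dx ∧ dz ∧ dw + (2*w) dx ∧ dy ∧ dw.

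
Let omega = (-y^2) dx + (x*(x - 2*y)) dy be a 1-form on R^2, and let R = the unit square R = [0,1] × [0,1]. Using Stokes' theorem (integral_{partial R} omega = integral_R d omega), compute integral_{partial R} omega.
integral_(partial R) omega = 1

Stokes: integral_partial_R omega = integral_R d omega with d omega = (∂Q/∂x - ∂P/∂y) dx ∧ dy.
  ∂Q/∂x = 2*x - 2*y
  ∂P/∂y = -2*y
  integrand = ∂Q/∂x - ∂P/∂y = 2*x.
Integrating over R: integral_0^1 integral_0^1 (2*x) dx dy = 1.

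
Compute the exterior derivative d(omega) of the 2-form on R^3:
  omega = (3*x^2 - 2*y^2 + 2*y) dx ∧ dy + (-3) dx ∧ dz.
d(omega) = 0

For a 2-form omega = sum_{i<j} g_{ij} dx_i ∧ dx_j, the exterior derivative is
  d(omega) = sum_{i<j} d(g_{ij}) ∧ dx_i ∧ dx_j = sum_{i<j, k} (∂g_{ij}/∂x_k) dx_k ∧ dx_i ∧ dx_j.
Expand each term, using dx_k ∧ dx_i ∧ dx_j = sgn(permutation) dx_{(a)} ∧ dx_{(b)} ∧ dx_{(c)} with (a < b < c) sorted:

Collecting like 3-forms: d(omega) = 0.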